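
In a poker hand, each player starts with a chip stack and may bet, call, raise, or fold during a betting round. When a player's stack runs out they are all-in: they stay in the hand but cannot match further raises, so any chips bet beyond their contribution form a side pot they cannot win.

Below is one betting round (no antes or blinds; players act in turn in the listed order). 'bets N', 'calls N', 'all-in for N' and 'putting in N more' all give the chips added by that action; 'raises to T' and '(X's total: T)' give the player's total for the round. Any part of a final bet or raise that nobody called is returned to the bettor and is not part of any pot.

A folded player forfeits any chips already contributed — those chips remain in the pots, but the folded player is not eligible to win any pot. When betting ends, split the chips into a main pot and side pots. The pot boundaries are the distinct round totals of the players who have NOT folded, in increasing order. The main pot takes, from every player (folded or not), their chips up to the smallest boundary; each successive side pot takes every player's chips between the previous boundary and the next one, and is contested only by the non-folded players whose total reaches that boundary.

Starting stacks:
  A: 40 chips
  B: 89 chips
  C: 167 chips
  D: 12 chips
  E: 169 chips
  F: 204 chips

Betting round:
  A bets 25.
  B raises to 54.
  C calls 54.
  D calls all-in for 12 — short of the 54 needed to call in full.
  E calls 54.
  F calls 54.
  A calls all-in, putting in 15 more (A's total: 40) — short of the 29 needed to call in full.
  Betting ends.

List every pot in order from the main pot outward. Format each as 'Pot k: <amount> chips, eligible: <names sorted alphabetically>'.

Pot 1: 72 chips, eligible: A, B, C, D, E, F
Pot 2: 140 chips, eligible: A, B, C, E, F
Pot 3: 56 chips, eligible: B, C, E, F

Derivation:
Contributions: A=40, B=54, C=54, D=12, E=54, F=54
Pot levels (distinct totals of non-folded players): 12, 40, 54
Layer 1-12: 12 each from A, B, C, D, E, F = 12*6 = 72 chips; eligible A, B, C, D, E, F
Layer 13-40: 28 each from A, B, C, E, F = 28*5 = 140 chips; eligible A, B, C, E, F
Layer 41-54: 14 each from B, C, E, F = 14*4 = 56 chips; eligible B, C, E, F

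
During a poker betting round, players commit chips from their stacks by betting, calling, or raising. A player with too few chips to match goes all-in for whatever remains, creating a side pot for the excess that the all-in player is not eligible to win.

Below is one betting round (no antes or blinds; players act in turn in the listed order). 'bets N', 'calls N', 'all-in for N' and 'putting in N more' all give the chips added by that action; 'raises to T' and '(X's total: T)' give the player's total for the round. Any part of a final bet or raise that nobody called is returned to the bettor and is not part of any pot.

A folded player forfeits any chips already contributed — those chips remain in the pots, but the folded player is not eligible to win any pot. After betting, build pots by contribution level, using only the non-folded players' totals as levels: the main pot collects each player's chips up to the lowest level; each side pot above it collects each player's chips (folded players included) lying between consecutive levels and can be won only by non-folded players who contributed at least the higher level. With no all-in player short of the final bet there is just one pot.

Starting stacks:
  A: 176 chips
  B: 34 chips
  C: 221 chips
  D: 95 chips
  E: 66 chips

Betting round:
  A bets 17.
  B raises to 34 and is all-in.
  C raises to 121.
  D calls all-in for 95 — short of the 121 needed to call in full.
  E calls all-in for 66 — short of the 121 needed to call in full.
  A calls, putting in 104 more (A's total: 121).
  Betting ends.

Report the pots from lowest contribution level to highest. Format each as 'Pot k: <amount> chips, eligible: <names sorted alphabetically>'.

Pot 1: 170 chips, eligible: A, B, C, D, E
Pot 2: 128 chips, eligible: A, C, D, E
Pot 3: 87 chips, eligible: A, C, D
Pot 4: 52 chips, eligible: A, C

Derivation:
Contributions: A=121, B=34, C=121, D=95, E=66
Pot levels (distinct totals of non-folded players): 34, 66, 95, 121
Layer 1-34: 34 each from A, B, C, D, E = 34*5 = 170 chips; eligible A, B, C, D, E
Layer 35-66: 32 each from A, C, D, E = 32*4 = 128 chips; eligible A, C, D, E
Layer 67-95: 29 each from A, C, D = 29*3 = 87 chips; eligible A, C, D
Layer 96-121: 26 each from A, C = 26*2 = 52 chips; eligible A, C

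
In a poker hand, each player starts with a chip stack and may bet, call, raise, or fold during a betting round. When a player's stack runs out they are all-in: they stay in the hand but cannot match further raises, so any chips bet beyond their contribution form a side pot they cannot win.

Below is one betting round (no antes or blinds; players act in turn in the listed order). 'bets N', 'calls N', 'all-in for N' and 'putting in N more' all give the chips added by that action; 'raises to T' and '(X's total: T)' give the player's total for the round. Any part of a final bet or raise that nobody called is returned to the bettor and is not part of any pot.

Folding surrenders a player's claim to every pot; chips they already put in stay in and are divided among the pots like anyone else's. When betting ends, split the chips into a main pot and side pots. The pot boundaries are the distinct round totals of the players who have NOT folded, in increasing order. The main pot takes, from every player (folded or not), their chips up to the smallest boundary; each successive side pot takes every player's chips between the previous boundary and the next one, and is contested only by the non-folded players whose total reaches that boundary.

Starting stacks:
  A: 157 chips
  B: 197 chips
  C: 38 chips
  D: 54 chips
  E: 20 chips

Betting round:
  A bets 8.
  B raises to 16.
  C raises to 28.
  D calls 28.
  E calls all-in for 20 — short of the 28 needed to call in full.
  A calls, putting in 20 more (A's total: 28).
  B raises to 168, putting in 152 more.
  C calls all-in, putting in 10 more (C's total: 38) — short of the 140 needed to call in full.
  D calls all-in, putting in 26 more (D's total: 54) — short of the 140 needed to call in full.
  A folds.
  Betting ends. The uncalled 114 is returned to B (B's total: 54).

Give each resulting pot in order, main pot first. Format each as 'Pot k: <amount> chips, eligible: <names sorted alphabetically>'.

Contributions (after 114 returned to B): A=28, B=54, C=38, D=54, E=20
Folded: A
Pot levels (distinct totals of non-folded players): 20, 38, 54
Layer 1-20: 20 each from A, B, C, D, E = 20*5 = 100 chips; eligible B, C, D, E
Layer 21-38: A 8 + B 18 + C 18 + D 18 = 62 chips; eligible B, C, D
Layer 39-54: 16 each from B, D = 16*2 = 32 chips; eligible B, D

Pot 1: 100 chips, eligible: B, C, D, E
Pot 2: 62 chips, eligible: B, C, D
Pot 3: 32 chips, eligible: B, D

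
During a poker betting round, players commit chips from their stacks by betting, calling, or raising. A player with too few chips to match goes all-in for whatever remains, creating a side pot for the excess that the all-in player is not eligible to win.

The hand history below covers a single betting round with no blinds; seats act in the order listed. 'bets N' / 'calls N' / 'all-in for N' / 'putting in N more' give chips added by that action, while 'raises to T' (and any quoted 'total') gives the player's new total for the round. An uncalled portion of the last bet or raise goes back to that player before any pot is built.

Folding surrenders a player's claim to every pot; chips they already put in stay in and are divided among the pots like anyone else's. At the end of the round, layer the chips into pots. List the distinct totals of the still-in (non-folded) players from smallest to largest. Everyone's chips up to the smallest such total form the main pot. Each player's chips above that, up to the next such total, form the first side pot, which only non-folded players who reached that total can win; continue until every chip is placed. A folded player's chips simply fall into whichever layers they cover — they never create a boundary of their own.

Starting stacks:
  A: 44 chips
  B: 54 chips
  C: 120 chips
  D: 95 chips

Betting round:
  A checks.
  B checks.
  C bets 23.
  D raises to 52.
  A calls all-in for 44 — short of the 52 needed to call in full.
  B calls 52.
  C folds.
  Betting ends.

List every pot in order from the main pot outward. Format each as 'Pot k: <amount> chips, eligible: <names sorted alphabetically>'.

Contributions: A=44, B=52, C=23, D=52
Folded: C
Pot levels (distinct totals of non-folded players): 44, 52
Layer 1-44: A 44 + B 44 + C 23 + D 44 = 155 chips; eligible A, B, D
Layer 45-52: 8 each from B, D = 8*2 = 16 chips; eligible B, D

Pot 1: 155 chips, eligible: A, B, D
Pot 2: 16 chips, eligible: B, D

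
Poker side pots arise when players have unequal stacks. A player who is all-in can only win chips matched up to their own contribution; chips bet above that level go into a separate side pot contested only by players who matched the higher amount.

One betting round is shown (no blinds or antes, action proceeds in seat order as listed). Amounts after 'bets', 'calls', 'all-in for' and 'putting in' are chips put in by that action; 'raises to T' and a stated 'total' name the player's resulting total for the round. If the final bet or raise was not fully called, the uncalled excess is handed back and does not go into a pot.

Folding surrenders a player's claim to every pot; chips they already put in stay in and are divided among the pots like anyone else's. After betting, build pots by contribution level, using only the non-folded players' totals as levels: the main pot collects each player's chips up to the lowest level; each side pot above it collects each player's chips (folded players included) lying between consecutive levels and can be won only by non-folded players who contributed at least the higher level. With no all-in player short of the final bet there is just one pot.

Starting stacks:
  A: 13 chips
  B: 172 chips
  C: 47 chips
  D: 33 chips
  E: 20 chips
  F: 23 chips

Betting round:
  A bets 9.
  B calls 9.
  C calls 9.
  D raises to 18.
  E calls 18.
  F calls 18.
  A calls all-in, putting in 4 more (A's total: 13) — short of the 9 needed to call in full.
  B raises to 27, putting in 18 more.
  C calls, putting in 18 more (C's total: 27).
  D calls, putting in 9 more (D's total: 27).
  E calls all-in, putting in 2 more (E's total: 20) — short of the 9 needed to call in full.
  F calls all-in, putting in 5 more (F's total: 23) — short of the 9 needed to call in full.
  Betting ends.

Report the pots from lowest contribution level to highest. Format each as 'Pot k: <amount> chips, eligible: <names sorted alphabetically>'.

Contributions: A=13, B=27, C=27, D=27, E=20, F=23
Pot levels (distinct totals of non-folded players): 13, 20, 23, 27
Layer 1-13: 13 each from A, B, C, D, E, F = 13*6 = 78 chips; eligible A, B, C, D, E, F
Layer 14-20: 7 each from B, C, D, E, F = 7*5 = 35 chips; eligible B, C, D, E, F
Layer 21-23: 3 each from B, C, D, F = 3*4 = 12 chips; eligible B, C, D, F
Layer 24-27: 4 each from B, C, D = 4*3 = 12 chips; eligible B, C, D

Pot 1: 78 chips, eligible: A, B, C, D, E, F
Pot 2: 35 chips, eligible: B, C, D, E, F
Pot 3: 12 chips, eligible: B, C, D, F
Pot 4: 12 chips, eligible: B, C, D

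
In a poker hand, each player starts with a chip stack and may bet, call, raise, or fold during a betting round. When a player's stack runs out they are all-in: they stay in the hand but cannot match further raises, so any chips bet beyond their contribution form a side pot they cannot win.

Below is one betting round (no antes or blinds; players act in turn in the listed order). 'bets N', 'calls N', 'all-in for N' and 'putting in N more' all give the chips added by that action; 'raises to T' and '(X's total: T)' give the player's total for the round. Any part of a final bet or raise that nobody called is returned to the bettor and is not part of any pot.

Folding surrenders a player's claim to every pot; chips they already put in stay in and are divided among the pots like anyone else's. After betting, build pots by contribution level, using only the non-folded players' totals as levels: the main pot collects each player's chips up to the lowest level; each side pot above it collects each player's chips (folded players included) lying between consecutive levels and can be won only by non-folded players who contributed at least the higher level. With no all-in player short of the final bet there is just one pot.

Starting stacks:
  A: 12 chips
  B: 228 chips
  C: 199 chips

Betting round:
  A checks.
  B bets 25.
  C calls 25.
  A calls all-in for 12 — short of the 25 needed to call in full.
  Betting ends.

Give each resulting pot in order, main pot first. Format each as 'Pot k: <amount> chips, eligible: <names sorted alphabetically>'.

Pot 1: 36 chips, eligible: A, B, C
Pot 2: 26 chips, eligible: B, C

Derivation:
Contributions: A=12, B=25, C=25
Pot levels (distinct totals of non-folded players): 12, 25
Layer 1-12: 12 each from A, B, C = 12*3 = 36 chips; eligible A, B, C
Layer 13-25: 13 each from B, C = 13*2 = 26 chips; eligible B, C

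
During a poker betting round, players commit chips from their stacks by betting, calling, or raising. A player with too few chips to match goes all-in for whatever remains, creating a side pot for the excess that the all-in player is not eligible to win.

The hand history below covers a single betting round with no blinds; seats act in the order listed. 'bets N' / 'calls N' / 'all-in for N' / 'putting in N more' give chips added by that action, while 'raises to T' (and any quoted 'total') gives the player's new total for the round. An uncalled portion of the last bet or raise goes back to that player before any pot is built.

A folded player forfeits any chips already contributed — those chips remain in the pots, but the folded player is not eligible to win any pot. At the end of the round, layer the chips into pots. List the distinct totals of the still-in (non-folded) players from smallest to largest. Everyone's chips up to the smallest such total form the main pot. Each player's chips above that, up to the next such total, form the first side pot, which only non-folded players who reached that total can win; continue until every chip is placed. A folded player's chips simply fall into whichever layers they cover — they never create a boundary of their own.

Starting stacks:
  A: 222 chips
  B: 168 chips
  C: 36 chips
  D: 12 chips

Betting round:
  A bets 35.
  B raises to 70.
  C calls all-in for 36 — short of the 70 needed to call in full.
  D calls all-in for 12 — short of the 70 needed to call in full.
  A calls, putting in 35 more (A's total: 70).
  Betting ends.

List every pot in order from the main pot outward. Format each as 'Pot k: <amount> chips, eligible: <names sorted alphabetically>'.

Pot 1: 48 chips, eligible: A, B, C, D
Pot 2: 72 chips, eligible: A, B, C
Pot 3: 68 chips, eligible: A, B

Derivation:
Contributions: A=70, B=70, C=36, D=12
Pot levels (distinct totals of non-folded players): 12, 36, 70
Layer 1-12: 12 each from A, B, C, D = 12*4 = 48 chips; eligible A, B, C, D
Layer 13-36: 24 each from A, B, C = 24*3 = 72 chips; eligible A, B, C
Layer 37-70: 34 each from A, B = 34*2 = 68 chips; eligible A, B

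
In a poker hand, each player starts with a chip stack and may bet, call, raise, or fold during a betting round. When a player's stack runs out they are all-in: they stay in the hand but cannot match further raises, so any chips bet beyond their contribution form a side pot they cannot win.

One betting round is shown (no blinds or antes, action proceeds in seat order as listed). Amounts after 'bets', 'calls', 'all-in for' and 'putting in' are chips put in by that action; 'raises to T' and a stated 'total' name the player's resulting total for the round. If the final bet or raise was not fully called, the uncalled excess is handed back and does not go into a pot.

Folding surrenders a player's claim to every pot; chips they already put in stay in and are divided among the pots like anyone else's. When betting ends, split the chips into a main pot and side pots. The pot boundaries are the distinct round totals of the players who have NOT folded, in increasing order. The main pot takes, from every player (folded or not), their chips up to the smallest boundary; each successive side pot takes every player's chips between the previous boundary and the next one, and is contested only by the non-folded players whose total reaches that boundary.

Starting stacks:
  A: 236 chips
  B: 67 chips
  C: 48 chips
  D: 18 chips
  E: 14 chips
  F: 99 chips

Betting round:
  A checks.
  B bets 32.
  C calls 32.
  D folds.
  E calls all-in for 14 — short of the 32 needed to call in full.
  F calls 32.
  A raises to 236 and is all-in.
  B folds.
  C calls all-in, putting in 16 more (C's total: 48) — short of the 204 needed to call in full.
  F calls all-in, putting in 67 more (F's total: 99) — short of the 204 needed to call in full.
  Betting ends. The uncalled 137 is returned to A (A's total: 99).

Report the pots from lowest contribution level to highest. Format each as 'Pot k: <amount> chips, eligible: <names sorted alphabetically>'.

Pot 1: 70 chips, eligible: A, C, E, F
Pot 2: 120 chips, eligible: A, C, F
Pot 3: 102 chips, eligible: A, F

Derivation:
Contributions (after 137 returned to A): A=99, B=32, C=48, E=14, F=99
Folded: B, D
Pot levels (distinct totals of non-folded players): 14, 48, 99
Layer 1-14: 14 each from A, B, C, E, F = 14*5 = 70 chips; eligible A, C, E, F
Layer 15-48: A 34 + B 18 + C 34 + F 34 = 120 chips; eligible A, C, F
Layer 49-99: 51 each from A, F = 51*2 = 102 chips; eligible A, F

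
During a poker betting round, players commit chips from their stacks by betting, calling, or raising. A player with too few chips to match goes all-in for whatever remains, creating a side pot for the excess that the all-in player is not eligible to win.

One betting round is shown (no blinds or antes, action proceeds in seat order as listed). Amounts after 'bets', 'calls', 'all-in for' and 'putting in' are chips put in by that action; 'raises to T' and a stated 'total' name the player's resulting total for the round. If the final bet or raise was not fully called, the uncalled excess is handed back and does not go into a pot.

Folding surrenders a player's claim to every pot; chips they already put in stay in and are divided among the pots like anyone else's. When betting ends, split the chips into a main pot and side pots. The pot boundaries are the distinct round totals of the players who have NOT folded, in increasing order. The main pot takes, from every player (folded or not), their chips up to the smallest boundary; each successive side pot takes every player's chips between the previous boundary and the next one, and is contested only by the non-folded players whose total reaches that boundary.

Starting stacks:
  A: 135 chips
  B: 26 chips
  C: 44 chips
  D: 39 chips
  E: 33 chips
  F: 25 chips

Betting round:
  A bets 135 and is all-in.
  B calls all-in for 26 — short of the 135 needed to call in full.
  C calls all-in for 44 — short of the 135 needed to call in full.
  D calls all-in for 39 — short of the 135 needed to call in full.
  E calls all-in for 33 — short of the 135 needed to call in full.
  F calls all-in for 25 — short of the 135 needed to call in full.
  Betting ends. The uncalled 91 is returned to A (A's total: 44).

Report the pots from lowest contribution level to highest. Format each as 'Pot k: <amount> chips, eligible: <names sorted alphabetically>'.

Contributions (after 91 returned to A): A=44, B=26, C=44, D=39, E=33, F=25
Pot levels (distinct totals of non-folded players): 25, 26, 33, 39, 44
Layer 1-25: 25 each from A, B, C, D, E, F = 25*6 = 150 chips; eligible A, B, C, D, E, F
Layer 26-26: 1 each from A, B, C, D, E = 1*5 = 5 chips; eligible A, B, C, D, E
Layer 27-33: 7 each from A, C, D, E = 7*4 = 28 chips; eligible A, C, D, E
Layer 34-39: 6 each from A, C, D = 6*3 = 18 chips; eligible A, C, D
Layer 40-44: 5 each from A, C = 5*2 = 10 chips; eligible A, C

Pot 1: 150 chips, eligible: A, B, C, D, E, F
Pot 2: 5 chips, eligible: A, B, C, D, E
Pot 3: 28 chips, eligible: A, C, D, E
Pot 4: 18 chips, eligible: A, C, D
Pot 5: 10 chips, eligible: A, C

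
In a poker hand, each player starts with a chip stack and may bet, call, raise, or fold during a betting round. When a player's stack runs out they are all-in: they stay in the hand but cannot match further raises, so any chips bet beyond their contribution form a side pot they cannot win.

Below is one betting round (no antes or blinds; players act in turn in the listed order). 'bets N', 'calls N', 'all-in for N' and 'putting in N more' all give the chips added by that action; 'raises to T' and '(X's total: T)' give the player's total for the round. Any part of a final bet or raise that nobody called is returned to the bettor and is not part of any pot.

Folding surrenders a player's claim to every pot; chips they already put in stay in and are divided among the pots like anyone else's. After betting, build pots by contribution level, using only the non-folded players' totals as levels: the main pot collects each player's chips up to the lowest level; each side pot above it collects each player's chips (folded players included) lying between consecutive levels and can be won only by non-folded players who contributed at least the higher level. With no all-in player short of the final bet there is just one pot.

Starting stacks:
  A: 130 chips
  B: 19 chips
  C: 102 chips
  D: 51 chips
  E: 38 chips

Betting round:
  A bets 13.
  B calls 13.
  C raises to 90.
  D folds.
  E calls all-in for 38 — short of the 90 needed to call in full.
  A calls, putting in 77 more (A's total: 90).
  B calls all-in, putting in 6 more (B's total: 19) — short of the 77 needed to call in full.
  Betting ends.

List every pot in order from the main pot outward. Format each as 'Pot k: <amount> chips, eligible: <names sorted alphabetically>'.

Pot 1: 76 chips, eligible: A, B, C, E
Pot 2: 57 chips, eligible: A, C, E
Pot 3: 104 chips, eligible: A, C

Derivation:
Contributions: A=90, B=19, C=90, E=38
Folded: D
Pot levels (distinct totals of non-folded players): 19, 38, 90
Layer 1-19: 19 each from A, B, C, E = 19*4 = 76 chips; eligible A, B, C, E
Layer 20-38: 19 each from A, C, E = 19*3 = 57 chips; eligible A, C, E
Layer 39-90: 52 each from A, C = 52*2 = 104 chips; eligible A, C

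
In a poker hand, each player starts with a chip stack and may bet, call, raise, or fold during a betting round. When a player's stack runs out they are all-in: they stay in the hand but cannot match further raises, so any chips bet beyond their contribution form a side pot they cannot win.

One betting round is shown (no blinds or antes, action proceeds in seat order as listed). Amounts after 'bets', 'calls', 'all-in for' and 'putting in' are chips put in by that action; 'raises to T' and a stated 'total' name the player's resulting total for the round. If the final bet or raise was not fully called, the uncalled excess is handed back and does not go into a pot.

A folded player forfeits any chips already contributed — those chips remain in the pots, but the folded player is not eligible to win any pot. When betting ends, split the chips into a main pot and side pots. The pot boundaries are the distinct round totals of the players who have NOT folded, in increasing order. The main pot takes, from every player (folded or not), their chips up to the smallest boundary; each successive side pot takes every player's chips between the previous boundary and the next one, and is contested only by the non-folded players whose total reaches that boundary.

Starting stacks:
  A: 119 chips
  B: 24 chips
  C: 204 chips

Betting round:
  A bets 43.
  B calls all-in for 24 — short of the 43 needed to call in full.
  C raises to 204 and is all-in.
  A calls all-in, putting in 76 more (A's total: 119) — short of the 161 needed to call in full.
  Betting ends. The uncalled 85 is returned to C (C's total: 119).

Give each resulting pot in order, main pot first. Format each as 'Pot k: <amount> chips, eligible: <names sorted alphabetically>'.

Pot 1: 72 chips, eligible: A, B, C
Pot 2: 190 chips, eligible: A, C

Derivation:
Contributions (after 85 returned to C): A=119, B=24, C=119
Pot levels (distinct totals of non-folded players): 24, 119
Layer 1-24: 24 each from A, B, C = 24*3 = 72 chips; eligible A, B, C
Layer 25-119: 95 each from A, C = 95*2 = 190 chips; eligible A, C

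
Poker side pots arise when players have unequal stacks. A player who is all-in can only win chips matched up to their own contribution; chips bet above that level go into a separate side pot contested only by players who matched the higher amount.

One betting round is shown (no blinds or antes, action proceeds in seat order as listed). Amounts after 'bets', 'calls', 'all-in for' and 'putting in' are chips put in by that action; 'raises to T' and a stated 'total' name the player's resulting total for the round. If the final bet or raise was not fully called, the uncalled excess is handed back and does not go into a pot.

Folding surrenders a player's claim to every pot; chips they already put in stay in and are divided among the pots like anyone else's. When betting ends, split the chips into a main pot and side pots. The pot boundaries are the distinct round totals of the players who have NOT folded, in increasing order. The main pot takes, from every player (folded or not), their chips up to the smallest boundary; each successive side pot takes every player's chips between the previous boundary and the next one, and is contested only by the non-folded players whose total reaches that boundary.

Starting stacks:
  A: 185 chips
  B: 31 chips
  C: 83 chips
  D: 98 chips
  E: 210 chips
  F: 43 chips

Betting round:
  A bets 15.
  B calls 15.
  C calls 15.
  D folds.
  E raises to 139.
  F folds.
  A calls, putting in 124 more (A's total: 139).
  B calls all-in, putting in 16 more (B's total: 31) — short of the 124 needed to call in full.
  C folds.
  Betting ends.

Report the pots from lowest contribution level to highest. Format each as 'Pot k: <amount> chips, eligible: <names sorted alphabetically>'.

Pot 1: 108 chips, eligible: A, B, E
Pot 2: 216 chips, eligible: A, E

Derivation:
Contributions: A=139, B=31, C=15, E=139
Folded: C, D, F
Pot levels (distinct totals of non-folded players): 31, 139
Layer 1-31: A 31 + B 31 + C 15 + E 31 = 108 chips; eligible A, B, E
Layer 32-139: 108 each from A, E = 108*2 = 216 chips; eligible A, E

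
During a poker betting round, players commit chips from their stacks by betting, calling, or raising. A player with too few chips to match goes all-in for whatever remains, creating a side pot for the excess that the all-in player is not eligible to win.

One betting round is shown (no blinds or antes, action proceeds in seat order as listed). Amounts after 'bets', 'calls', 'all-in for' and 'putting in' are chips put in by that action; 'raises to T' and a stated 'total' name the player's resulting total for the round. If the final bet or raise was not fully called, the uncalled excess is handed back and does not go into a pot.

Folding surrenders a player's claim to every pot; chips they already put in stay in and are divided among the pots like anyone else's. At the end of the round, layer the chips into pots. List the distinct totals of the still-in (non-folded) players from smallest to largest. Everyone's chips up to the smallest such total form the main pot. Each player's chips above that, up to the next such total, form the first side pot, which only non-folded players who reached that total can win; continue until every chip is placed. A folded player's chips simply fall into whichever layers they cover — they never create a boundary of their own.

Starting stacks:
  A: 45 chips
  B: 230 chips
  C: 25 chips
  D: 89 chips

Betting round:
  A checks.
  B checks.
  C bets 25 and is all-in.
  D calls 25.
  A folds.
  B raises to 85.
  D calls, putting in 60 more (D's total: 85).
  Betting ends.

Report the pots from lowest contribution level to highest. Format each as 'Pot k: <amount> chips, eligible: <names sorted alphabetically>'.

Contributions: B=85, C=25, D=85
Folded: A
Pot levels (distinct totals of non-folded players): 25, 85
Layer 1-25: 25 each from B, C, D = 25*3 = 75 chips; eligible B, C, D
Layer 26-85: 60 each from B, D = 60*2 = 120 chips; eligible B, D

Pot 1: 75 chips, eligible: B, C, D
Pot 2: 120 chips, eligible: B, D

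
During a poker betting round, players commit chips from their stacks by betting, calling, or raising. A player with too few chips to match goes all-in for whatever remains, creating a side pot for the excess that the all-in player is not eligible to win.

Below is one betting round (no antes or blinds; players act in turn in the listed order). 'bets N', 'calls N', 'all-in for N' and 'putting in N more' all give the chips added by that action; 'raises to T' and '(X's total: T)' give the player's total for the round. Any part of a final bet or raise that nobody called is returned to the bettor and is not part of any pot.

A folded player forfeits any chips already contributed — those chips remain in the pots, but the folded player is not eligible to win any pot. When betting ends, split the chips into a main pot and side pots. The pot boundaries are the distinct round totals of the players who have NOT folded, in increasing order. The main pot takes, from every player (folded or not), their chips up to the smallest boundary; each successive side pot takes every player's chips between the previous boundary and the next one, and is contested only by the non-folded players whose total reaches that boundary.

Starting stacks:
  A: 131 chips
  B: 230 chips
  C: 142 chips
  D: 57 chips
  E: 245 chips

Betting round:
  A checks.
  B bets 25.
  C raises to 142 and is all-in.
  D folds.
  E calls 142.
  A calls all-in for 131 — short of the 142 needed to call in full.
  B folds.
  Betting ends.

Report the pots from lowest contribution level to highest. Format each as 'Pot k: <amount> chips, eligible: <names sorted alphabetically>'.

Contributions: A=131, B=25, C=142, E=142
Folded: B, D
Pot levels (distinct totals of non-folded players): 131, 142
Layer 1-131: A 131 + B 25 + C 131 + E 131 = 418 chips; eligible A, C, E
Layer 132-142: 11 each from C, E = 11*2 = 22 chips; eligible C, E

Pot 1: 418 chips, eligible: A, C, E
Pot 2: 22 chips, eligible: C, E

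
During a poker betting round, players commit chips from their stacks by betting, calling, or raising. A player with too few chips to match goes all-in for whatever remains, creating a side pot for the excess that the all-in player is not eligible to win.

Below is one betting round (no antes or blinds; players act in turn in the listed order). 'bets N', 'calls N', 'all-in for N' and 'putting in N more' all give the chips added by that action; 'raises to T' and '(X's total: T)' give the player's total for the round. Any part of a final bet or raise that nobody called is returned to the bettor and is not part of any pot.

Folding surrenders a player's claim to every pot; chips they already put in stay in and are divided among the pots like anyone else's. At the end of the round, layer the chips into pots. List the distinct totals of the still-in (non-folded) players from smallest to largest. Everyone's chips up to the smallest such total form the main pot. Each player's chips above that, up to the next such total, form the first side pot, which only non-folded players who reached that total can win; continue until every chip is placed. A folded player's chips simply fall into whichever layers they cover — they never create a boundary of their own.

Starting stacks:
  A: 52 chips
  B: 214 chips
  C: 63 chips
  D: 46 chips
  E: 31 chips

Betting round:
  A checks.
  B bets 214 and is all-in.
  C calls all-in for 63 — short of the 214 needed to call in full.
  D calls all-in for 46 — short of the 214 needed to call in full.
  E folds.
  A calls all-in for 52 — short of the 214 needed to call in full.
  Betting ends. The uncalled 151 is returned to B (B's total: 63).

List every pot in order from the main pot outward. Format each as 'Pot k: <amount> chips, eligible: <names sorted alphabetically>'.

Contributions (after 151 returned to B): A=52, B=63, C=63, D=46
Folded: E
Pot levels (distinct totals of non-folded players): 46, 52, 63
Layer 1-46: 46 each from A, B, C, D = 46*4 = 184 chips; eligible A, B, C, D
Layer 47-52: 6 each from A, B, C = 6*3 = 18 chips; eligible A, B, C
Layer 53-63: 11 each from B, C = 11*2 = 22 chips; eligible B, C

Pot 1: 184 chips, eligible: A, B, C, D
Pot 2: 18 chips, eligible: A, B, C
Pot 3: 22 chips, eligible: B, C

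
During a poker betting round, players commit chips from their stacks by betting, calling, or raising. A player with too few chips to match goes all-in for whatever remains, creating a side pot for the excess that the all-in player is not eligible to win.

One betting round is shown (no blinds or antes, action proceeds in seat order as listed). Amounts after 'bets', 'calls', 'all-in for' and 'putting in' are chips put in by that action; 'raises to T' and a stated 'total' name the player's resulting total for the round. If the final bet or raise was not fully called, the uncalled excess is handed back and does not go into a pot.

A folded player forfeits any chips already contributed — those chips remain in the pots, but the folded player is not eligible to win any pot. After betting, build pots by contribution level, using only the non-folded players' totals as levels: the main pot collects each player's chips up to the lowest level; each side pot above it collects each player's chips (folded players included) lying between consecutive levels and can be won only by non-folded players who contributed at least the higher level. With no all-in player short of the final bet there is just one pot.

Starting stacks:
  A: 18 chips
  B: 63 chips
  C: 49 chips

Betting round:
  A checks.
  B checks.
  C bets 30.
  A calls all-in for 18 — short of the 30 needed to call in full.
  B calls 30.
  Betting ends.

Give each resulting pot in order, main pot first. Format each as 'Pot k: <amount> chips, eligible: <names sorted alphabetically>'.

Contributions: A=18, B=30, C=30
Pot levels (distinct totals of non-folded players): 18, 30
Layer 1-18: 18 each from A, B, C = 18*3 = 54 chips; eligible A, B, C
Layer 19-30: 12 each from B, C = 12*2 = 24 chips; eligible B, C

Pot 1: 54 chips, eligible: A, B, C
Pot 2: 24 chips, eligible: B, C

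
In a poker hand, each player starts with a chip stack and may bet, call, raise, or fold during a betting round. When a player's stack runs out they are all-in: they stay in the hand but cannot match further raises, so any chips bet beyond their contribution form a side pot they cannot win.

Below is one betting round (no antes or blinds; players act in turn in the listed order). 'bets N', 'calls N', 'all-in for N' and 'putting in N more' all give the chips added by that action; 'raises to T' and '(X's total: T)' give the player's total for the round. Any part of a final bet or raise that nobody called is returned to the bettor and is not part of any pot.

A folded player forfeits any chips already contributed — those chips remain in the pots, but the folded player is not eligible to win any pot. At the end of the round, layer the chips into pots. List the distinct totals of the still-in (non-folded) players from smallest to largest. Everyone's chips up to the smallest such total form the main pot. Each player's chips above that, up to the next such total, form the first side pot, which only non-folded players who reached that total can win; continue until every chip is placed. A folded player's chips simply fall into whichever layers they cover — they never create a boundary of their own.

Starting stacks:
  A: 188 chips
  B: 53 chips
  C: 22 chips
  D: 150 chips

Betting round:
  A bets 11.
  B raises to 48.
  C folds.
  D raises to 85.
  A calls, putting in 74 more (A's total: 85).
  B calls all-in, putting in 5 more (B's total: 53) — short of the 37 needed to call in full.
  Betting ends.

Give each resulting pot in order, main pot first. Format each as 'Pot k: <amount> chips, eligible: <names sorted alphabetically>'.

Contributions: A=85, B=53, D=85
Folded: C
Pot levels (distinct totals of non-folded players): 53, 85
Layer 1-53: 53 each from A, B, D = 53*3 = 159 chips; eligible A, B, D
Layer 54-85: 32 each from A, D = 32*2 = 64 chips; eligible A, D

Pot 1: 159 chips, eligible: A, B, D
Pot 2: 64 chips, eligible: A, D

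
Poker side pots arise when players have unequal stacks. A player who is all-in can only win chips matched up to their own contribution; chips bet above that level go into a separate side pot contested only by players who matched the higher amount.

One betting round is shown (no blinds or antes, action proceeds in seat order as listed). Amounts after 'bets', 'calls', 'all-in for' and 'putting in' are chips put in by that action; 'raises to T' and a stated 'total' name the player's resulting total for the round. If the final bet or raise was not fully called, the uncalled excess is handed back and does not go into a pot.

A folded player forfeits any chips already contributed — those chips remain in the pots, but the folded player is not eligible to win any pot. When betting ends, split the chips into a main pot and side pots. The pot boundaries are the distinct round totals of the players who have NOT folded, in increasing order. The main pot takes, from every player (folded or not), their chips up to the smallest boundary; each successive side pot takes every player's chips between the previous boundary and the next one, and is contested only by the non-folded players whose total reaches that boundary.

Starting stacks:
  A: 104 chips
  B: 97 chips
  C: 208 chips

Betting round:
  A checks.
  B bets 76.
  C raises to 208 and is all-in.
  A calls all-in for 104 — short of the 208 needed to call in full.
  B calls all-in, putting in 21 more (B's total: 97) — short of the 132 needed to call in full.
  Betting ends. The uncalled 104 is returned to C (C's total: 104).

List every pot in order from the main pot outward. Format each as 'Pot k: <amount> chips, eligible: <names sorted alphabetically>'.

Pot 1: 291 chips, eligible: A, B, C
Pot 2: 14 chips, eligible: A, C

Derivation:
Contributions (after 104 returned to C): A=104, B=97, C=104
Pot levels (distinct totals of non-folded players): 97, 104
Layer 1-97: 97 each from A, B, C = 97*3 = 291 chips; eligible A, B, C
Layer 98-104: 7 each from A, C = 7*2 = 14 chips; eligible A, C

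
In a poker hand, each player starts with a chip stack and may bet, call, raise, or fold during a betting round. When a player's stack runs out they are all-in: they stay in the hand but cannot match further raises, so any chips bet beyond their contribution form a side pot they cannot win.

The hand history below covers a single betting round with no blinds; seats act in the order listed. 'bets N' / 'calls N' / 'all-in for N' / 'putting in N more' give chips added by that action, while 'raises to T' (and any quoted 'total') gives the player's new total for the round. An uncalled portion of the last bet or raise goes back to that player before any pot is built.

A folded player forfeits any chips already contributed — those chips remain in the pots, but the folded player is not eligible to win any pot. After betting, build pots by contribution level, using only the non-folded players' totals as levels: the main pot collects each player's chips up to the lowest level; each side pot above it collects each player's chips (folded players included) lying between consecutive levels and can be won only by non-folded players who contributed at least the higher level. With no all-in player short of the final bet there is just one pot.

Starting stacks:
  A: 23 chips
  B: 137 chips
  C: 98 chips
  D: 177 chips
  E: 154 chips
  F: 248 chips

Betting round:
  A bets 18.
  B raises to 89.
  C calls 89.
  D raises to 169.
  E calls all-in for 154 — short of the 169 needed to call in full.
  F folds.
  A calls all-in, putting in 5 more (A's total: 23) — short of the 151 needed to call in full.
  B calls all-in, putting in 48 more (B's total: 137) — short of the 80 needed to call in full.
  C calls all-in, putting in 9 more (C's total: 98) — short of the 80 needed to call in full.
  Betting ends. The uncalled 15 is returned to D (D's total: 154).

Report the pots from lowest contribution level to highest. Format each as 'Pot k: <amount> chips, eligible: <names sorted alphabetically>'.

Pot 1: 115 chips, eligible: A, B, C, D, E
Pot 2: 300 chips, eligible: B, C, D, E
Pot 3: 117 chips, eligible: B, D, E
Pot 4: 34 chips, eligible: D, E

Derivation:
Contributions (after 15 returned to D): A=23, B=137, C=98, D=154, E=154
Folded: F
Pot levels (distinct totals of non-folded players): 23, 98, 137, 154
Layer 1-23: 23 each from A, B, C, D, E = 23*5 = 115 chips; eligible A, B, C, D, E
Layer 24-98: 75 each from B, C, D, E = 75*4 = 300 chips; eligible B, C, D, E
Layer 99-137: 39 each from B, D, E = 39*3 = 117 chips; eligible B, D, E
Layer 138-154: 17 each from D, E = 17*2 = 34 chips; eligible D, E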